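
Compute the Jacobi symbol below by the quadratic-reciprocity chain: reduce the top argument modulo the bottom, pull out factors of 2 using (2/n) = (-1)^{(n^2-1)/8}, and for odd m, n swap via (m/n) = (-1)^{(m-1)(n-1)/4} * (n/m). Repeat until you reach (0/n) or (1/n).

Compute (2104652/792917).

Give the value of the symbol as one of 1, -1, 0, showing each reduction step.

-1

(2104652/792917): 2104652 mod 792917 = 518818, so (2104652/792917) = (518818/792917)
factor out 2^1: 518818 = 2^1·259409; with 792917 mod 8 = 5, (2/792917) = -1; sign now -1; continue with (259409/792917)
flip (259409/792917) -> (792917/259409): both odd, 259409 mod 4 = 1, 792917 mod 4 = 1, so the flip contributes +1; sign now -1
(792917/259409): 792917 mod 259409 = 14690, so (792917/259409) = (14690/259409)
factor out 2^1: 14690 = 2^1·7345; with 259409 mod 8 = 1, (2/259409) = +1; sign now -1; continue with (7345/259409)
flip (7345/259409) -> (259409/7345): both odd, 7345 mod 4 = 1, 259409 mod 4 = 1, so the flip contributes +1; sign now -1
(259409/7345): 259409 mod 7345 = 2334, so (259409/7345) = (2334/7345)
factor out 2^1: 2334 = 2^1·1167; with 7345 mod 8 = 1, (2/7345) = +1; sign now -1; continue with (1167/7345)
flip (1167/7345) -> (7345/1167): both odd, 1167 mod 4 = 3, 7345 mod 4 = 1, so the flip contributes +1; sign now -1
(7345/1167): 7345 mod 1167 = 343, so (7345/1167) = (343/1167)
flip (343/1167) -> (1167/343): both odd, 343 mod 4 = 3, 1167 mod 4 = 3, so the flip contributes -1; sign now +1
(1167/343): 1167 mod 343 = 138, so (1167/343) = (138/343)
factor out 2^1: 138 = 2^1·69; with 343 mod 8 = 7, (2/343) = +1; sign now +1; continue with (69/343)
flip (69/343) -> (343/69): both odd, 69 mod 4 = 1, 343 mod 4 = 3, so the flip contributes +1; sign now +1
(343/69): 343 mod 69 = 67, so (343/69) = (67/69)
flip (67/69) -> (69/67): both odd, 67 mod 4 = 3, 69 mod 4 = 1, so the flip contributes +1; sign now +1
(69/67): 69 mod 67 = 2, so (69/67) = (2/67)
factor out 2^1: 2 = 2^1·1; with 67 mod 8 = 3, (2/67) = -1; sign now -1; continue with (1/67)
reached (1/67) = 1, so the symbol is -1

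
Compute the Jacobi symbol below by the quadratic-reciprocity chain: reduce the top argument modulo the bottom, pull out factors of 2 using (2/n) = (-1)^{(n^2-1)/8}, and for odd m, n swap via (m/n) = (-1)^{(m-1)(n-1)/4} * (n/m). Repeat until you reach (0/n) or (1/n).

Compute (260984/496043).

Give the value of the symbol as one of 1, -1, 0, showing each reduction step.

factor out 2^3: 260984 = 2^3·32623; with 496043 mod 8 = 3, (2/496043) = -1; sign now -1; continue with (32623/496043)
flip (32623/496043) -> (496043/32623): both odd, 32623 mod 4 = 3, 496043 mod 4 = 3, so the flip contributes -1; sign now +1
(496043/32623): 496043 mod 32623 = 6698, so (496043/32623) = (6698/32623)
factor out 2^1: 6698 = 2^1·3349; with 32623 mod 8 = 7, (2/32623) = +1; sign now +1; continue with (3349/32623)
flip (3349/32623) -> (32623/3349): both odd, 3349 mod 4 = 1, 32623 mod 4 = 3, so the flip contributes +1; sign now +1
(32623/3349): 32623 mod 3349 = 2482, so (32623/3349) = (2482/3349)
factor out 2^1: 2482 = 2^1·1241; with 3349 mod 8 = 5, (2/3349) = -1; sign now -1; continue with (1241/3349)
flip (1241/3349) -> (3349/1241): both odd, 1241 mod 4 = 1, 3349 mod 4 = 1, so the flip contributes +1; sign now -1
(3349/1241): 3349 mod 1241 = 867, so (3349/1241) = (867/1241)
flip (867/1241) -> (1241/867): both odd, 867 mod 4 = 3, 1241 mod 4 = 1, so the flip contributes +1; sign now -1
(1241/867): 1241 mod 867 = 374, so (1241/867) = (374/867)
factor out 2^1: 374 = 2^1·187; with 867 mod 8 = 3, (2/867) = -1; sign now +1; continue with (187/867)
flip (187/867) -> (867/187): both odd, 187 mod 4 = 3, 867 mod 4 = 3, so the flip contributes -1; sign now -1
(867/187): 867 mod 187 = 119, so (867/187) = (119/187)
flip (119/187) -> (187/119): both odd, 119 mod 4 = 3, 187 mod 4 = 3, so the flip contributes -1; sign now +1
(187/119): 187 mod 119 = 68, so (187/119) = (68/119)
factor out 2^2: 68 = 2^2·17; with 119 mod 8 = 7, (2/119) = +1; sign now +1; continue with (17/119)
flip (17/119) -> (119/17): both odd, 17 mod 4 = 1, 119 mod 4 = 3, so the flip contributes +1; sign now +1
(119/17): 119 mod 17 = 0, so (119/17) = (0/17)
reached (0/17); gcd(a, n) > 1, so (0/17) = 0 and the symbol is 0

0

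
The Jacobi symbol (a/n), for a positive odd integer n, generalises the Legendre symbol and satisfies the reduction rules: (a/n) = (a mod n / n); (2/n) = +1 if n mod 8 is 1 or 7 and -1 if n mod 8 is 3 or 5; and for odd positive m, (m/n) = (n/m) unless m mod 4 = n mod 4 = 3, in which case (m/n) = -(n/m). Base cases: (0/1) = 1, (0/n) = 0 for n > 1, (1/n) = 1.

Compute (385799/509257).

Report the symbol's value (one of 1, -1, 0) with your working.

flip (385799/509257) -> (509257/385799): both odd, 385799 mod 4 = 3, 509257 mod 4 = 1, so the flip contributes +1; sign now +1
(509257/385799): 509257 mod 385799 = 123458, so (509257/385799) = (123458/385799)
factor out 2^1: 123458 = 2^1·61729; with 385799 mod 8 = 7, (2/385799) = +1; sign now +1; continue with (61729/385799)
flip (61729/385799) -> (385799/61729): both odd, 61729 mod 4 = 1, 385799 mod 4 = 3, so the flip contributes +1; sign now +1
(385799/61729): 385799 mod 61729 = 15425, so (385799/61729) = (15425/61729)
flip (15425/61729) -> (61729/15425): both odd, 15425 mod 4 = 1, 61729 mod 4 = 1, so the flip contributes +1; sign now +1
(61729/15425): 61729 mod 15425 = 29, so (61729/15425) = (29/15425)
flip (29/15425) -> (15425/29): both odd, 29 mod 4 = 1, 15425 mod 4 = 1, so the flip contributes +1; sign now +1
(15425/29): 15425 mod 29 = 26, so (15425/29) = (26/29)
factor out 2^1: 26 = 2^1·13; with 29 mod 8 = 5, (2/29) = -1; sign now -1; continue with (13/29)
flip (13/29) -> (29/13): both odd, 13 mod 4 = 1, 29 mod 4 = 1, so the flip contributes +1; sign now -1
(29/13): 29 mod 13 = 3, so (29/13) = (3/13)
flip (3/13) -> (13/3): both odd, 3 mod 4 = 3, 13 mod 4 = 1, so the flip contributes +1; sign now -1
(13/3): 13 mod 3 = 1, so (13/3) = (1/3)
reached (1/3) = 1, so the symbol is -1

-1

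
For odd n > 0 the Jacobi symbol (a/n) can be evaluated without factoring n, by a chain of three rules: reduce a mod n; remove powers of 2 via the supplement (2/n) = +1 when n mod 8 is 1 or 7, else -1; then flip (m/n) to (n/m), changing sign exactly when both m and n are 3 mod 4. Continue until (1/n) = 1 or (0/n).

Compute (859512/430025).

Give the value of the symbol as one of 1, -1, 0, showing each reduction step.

-1

(859512/430025): 859512 mod 430025 = 429487, so (859512/430025) = (429487/430025)
flip (429487/430025) -> (430025/429487): both odd, 429487 mod 4 = 3, 430025 mod 4 = 1, so the flip contributes +1; sign now +1
(430025/429487): 430025 mod 429487 = 538, so (430025/429487) = (538/429487)
factor out 2^1: 538 = 2^1·269; with 429487 mod 8 = 7, (2/429487) = +1; sign now +1; continue with (269/429487)
flip (269/429487) -> (429487/269): both odd, 269 mod 4 = 1, 429487 mod 4 = 3, so the flip contributes +1; sign now +1
(429487/269): 429487 mod 269 = 163, so (429487/269) = (163/269)
flip (163/269) -> (269/163): both odd, 163 mod 4 = 3, 269 mod 4 = 1, so the flip contributes +1; sign now +1
(269/163): 269 mod 163 = 106, so (269/163) = (106/163)
factor out 2^1: 106 = 2^1·53; with 163 mod 8 = 3, (2/163) = -1; sign now -1; continue with (53/163)
flip (53/163) -> (163/53): both odd, 53 mod 4 = 1, 163 mod 4 = 3, so the flip contributes +1; sign now -1
(163/53): 163 mod 53 = 4, so (163/53) = (4/53)
factor out 2^2: 4 = 2^2·1; with 53 mod 8 = 5, (2/53) = -1; sign now -1; continue with (1/53)
reached (1/53) = 1, so the symbol is -1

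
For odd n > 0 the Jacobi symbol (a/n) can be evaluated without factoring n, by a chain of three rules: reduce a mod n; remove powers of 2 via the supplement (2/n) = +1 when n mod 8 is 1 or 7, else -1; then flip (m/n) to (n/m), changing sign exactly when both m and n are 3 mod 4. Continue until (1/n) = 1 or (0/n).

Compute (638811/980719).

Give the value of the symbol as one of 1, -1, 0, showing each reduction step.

flip (638811/980719) -> (980719/638811): both odd, 638811 mod 4 = 3, 980719 mod 4 = 3, so the flip contributes -1; sign now -1
(980719/638811): 980719 mod 638811 = 341908, so (980719/638811) = (341908/638811)
factor out 2^2: 341908 = 2^2·85477; with 638811 mod 8 = 3, (2/638811) = -1; sign now -1; continue with (85477/638811)
flip (85477/638811) -> (638811/85477): both odd, 85477 mod 4 = 1, 638811 mod 4 = 3, so the flip contributes +1; sign now -1
(638811/85477): 638811 mod 85477 = 40472, so (638811/85477) = (40472/85477)
factor out 2^3: 40472 = 2^3·5059; with 85477 mod 8 = 5, (2/85477) = -1; sign now +1; continue with (5059/85477)
flip (5059/85477) -> (85477/5059): both odd, 5059 mod 4 = 3, 85477 mod 4 = 1, so the flip contributes +1; sign now +1
(85477/5059): 85477 mod 5059 = 4533, so (85477/5059) = (4533/5059)
flip (4533/5059) -> (5059/4533): both odd, 4533 mod 4 = 1, 5059 mod 4 = 3, so the flip contributes +1; sign now +1
(5059/4533): 5059 mod 4533 = 526, so (5059/4533) = (526/4533)
factor out 2^1: 526 = 2^1·263; with 4533 mod 8 = 5, (2/4533) = -1; sign now -1; continue with (263/4533)
flip (263/4533) -> (4533/263): both odd, 263 mod 4 = 3, 4533 mod 4 = 1, so the flip contributes +1; sign now -1
(4533/263): 4533 mod 263 = 62, so (4533/263) = (62/263)
factor out 2^1: 62 = 2^1·31; with 263 mod 8 = 7, (2/263) = +1; sign now -1; continue with (31/263)
flip (31/263) -> (263/31): both odd, 31 mod 4 = 3, 263 mod 4 = 3, so the flip contributes -1; sign now +1
(263/31): 263 mod 31 = 15, so (263/31) = (15/31)
flip (15/31) -> (31/15): both odd, 15 mod 4 = 3, 31 mod 4 = 3, so the flip contributes -1; sign now -1
(31/15): 31 mod 15 = 1, so (31/15) = (1/15)
reached (1/15) = 1, so the symbol is -1

-1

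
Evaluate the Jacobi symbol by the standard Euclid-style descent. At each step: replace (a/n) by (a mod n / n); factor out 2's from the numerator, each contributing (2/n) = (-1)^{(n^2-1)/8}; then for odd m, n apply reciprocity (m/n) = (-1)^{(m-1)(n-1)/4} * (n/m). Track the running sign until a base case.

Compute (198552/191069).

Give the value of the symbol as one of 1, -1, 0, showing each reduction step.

(198552/191069) = (7483/191069)   [reduce mod 191069]
reciprocity: (7483/191069) = +1·(191069/7483) since 7483 mod 4 = 3, 191069 mod 4 = 1; sign now +1
(191069/7483) = (3994/7483)   [reduce mod 7483]
3994 = 2^1·1997; (2/7483) = -1 since 7483 mod 8 = 3, so (3994/7483) = (-1)^1·(1997/7483); sign now -1
reciprocity: (1997/7483) = +1·(7483/1997) since 1997 mod 4 = 1, 7483 mod 4 = 3; sign now -1
(7483/1997) = (1492/1997)   [reduce mod 1997]
1492 = 2^2·373; (2/1997) = -1 since 1997 mod 8 = 5, so (1492/1997) = (-1)^2·(373/1997); sign now -1
reciprocity: (373/1997) = +1·(1997/373) since 373 mod 4 = 1, 1997 mod 4 = 1; sign now -1
(1997/373) = (132/373)   [reduce mod 373]
132 = 2^2·33; (2/373) = -1 since 373 mod 8 = 5, so (132/373) = (-1)^2·(33/373); sign now -1
reciprocity: (33/373) = +1·(373/33) since 33 mod 4 = 1, 373 mod 4 = 1; sign now -1
(373/33) = (10/33)   [reduce mod 33]
10 = 2^1·5; (2/33) = +1 since 33 mod 8 = 1, so (10/33) = (+1)^1·(5/33); sign now -1
reciprocity: (5/33) = +1·(33/5) since 5 mod 4 = 1, 33 mod 4 = 1; sign now -1
(33/5) = (3/5)   [reduce mod 5]
reciprocity: (3/5) = +1·(5/3) since 3 mod 4 = 3, 5 mod 4 = 1; sign now -1
(5/3) = (2/3)   [reduce mod 3]
2 = 2^1·1; (2/3) = -1 since 3 mod 8 = 3, so (2/3) = (-1)^1·(1/3); sign now +1
(1/3) = 1; final value = sign = +1

1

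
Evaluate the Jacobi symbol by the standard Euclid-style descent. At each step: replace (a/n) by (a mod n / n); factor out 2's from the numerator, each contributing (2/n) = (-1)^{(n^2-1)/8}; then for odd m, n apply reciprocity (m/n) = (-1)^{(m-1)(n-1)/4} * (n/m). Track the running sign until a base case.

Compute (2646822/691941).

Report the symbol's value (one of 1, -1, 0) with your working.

0

(2646822/691941): 2646822 mod 691941 = 570999, so (2646822/691941) = (570999/691941)
flip (570999/691941) -> (691941/570999): both odd, 570999 mod 4 = 3, 691941 mod 4 = 1, so the flip contributes +1; sign now +1
(691941/570999): 691941 mod 570999 = 120942, so (691941/570999) = (120942/570999)
factor out 2^1: 120942 = 2^1·60471; with 570999 mod 8 = 7, (2/570999) = +1; sign now +1; continue with (60471/570999)
flip (60471/570999) -> (570999/60471): both odd, 60471 mod 4 = 3, 570999 mod 4 = 3, so the flip contributes -1; sign now -1
(570999/60471): 570999 mod 60471 = 26760, so (570999/60471) = (26760/60471)
factor out 2^3: 26760 = 2^3·3345; with 60471 mod 8 = 7, (2/60471) = +1; sign now -1; continue with (3345/60471)
flip (3345/60471) -> (60471/3345): both odd, 3345 mod 4 = 1, 60471 mod 4 = 3, so the flip contributes +1; sign now -1
(60471/3345): 60471 mod 3345 = 261, so (60471/3345) = (261/3345)
flip (261/3345) -> (3345/261): both odd, 261 mod 4 = 1, 3345 mod 4 = 1, so the flip contributes +1; sign now -1
(3345/261): 3345 mod 261 = 213, so (3345/261) = (213/261)
flip (213/261) -> (261/213): both odd, 213 mod 4 = 1, 261 mod 4 = 1, so the flip contributes +1; sign now -1
(261/213): 261 mod 213 = 48, so (261/213) = (48/213)
factor out 2^4: 48 = 2^4·3; with 213 mod 8 = 5, (2/213) = -1; sign now -1; continue with (3/213)
flip (3/213) -> (213/3): both odd, 3 mod 4 = 3, 213 mod 4 = 1, so the flip contributes +1; sign now -1
(213/3): 213 mod 3 = 0, so (213/3) = (0/3)
reached (0/3); gcd(a, n) > 1, so (0/3) = 0 and the symbol is 0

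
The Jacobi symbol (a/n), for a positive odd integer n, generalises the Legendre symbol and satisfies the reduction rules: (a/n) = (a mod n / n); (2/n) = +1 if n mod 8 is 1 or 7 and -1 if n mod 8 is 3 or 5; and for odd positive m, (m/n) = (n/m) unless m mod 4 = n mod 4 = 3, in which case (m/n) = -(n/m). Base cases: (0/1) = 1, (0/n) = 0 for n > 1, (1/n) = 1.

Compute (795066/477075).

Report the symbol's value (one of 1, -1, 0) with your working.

0

(795066/477075) = (317991/477075)   [reduce mod 477075]
reciprocity: (317991/477075) = -1·(477075/317991) since 317991 mod 4 = 3, 477075 mod 4 = 3; sign now -1
(477075/317991) = (159084/317991)   [reduce mod 317991]
159084 = 2^2·39771; (2/317991) = +1 since 317991 mod 8 = 7, so (159084/317991) = (+1)^2·(39771/317991); sign now -1
reciprocity: (39771/317991) = -1·(317991/39771) since 39771 mod 4 = 3, 317991 mod 4 = 3; sign now +1
(317991/39771) = (39594/39771)   [reduce mod 39771]
39594 = 2^1·19797; (2/39771) = -1 since 39771 mod 8 = 3, so (39594/39771) = (-1)^1·(19797/39771); sign now -1
reciprocity: (19797/39771) = +1·(39771/19797) since 19797 mod 4 = 1, 39771 mod 4 = 3; sign now -1
(39771/19797) = (177/19797)   [reduce mod 19797]
reciprocity: (177/19797) = +1·(19797/177) since 177 mod 4 = 1, 19797 mod 4 = 1; sign now -1
(19797/177) = (150/177)   [reduce mod 177]
150 = 2^1·75; (2/177) = +1 since 177 mod 8 = 1, so (150/177) = (+1)^1·(75/177); sign now -1
reciprocity: (75/177) = +1·(177/75) since 75 mod 4 = 3, 177 mod 4 = 1; sign now -1
(177/75) = (27/75)   [reduce mod 75]
reciprocity: (27/75) = -1·(75/27) since 27 mod 4 = 3, 75 mod 4 = 3; sign now +1
(75/27) = (21/27)   [reduce mod 27]
reciprocity: (21/27) = +1·(27/21) since 21 mod 4 = 1, 27 mod 4 = 3; sign now +1
(27/21) = (6/21)   [reduce mod 21]
6 = 2^1·3; (2/21) = -1 since 21 mod 8 = 5, so (6/21) = (-1)^1·(3/21); sign now -1
reciprocity: (3/21) = +1·(21/3) since 3 mod 4 = 3, 21 mod 4 = 1; sign now -1
(21/3) = (0/3)   [reduce mod 3]
(0/3) = 0   [gcd(a, n) > 1]; final value = 0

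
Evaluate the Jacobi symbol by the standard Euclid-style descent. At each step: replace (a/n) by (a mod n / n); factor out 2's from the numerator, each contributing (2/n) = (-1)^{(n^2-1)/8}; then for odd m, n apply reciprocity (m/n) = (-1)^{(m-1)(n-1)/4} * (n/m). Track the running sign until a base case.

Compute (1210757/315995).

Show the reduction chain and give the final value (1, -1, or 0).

1

(1210757/315995) = (262772/315995)   [reduce mod 315995]
262772 = 2^2·65693; (2/315995) = -1 since 315995 mod 8 = 3, so (262772/315995) = (-1)^2·(65693/315995); sign now +1
reciprocity: (65693/315995) = +1·(315995/65693) since 65693 mod 4 = 1, 315995 mod 4 = 3; sign now +1
(315995/65693) = (53223/65693)   [reduce mod 65693]
reciprocity: (53223/65693) = +1·(65693/53223) since 53223 mod 4 = 3, 65693 mod 4 = 1; sign now +1
(65693/53223) = (12470/53223)   [reduce mod 53223]
12470 = 2^1·6235; (2/53223) = +1 since 53223 mod 8 = 7, so (12470/53223) = (+1)^1·(6235/53223); sign now +1
reciprocity: (6235/53223) = -1·(53223/6235) since 6235 mod 4 = 3, 53223 mod 4 = 3; sign now -1
(53223/6235) = (3343/6235)   [reduce mod 6235]
reciprocity: (3343/6235) = -1·(6235/3343) since 3343 mod 4 = 3, 6235 mod 4 = 3; sign now +1
(6235/3343) = (2892/3343)   [reduce mod 3343]
2892 = 2^2·723; (2/3343) = +1 since 3343 mod 8 = 7, so (2892/3343) = (+1)^2·(723/3343); sign now +1
reciprocity: (723/3343) = -1·(3343/723) since 723 mod 4 = 3, 3343 mod 4 = 3; sign now -1
(3343/723) = (451/723)   [reduce mod 723]
reciprocity: (451/723) = -1·(723/451) since 451 mod 4 = 3, 723 mod 4 = 3; sign now +1
(723/451) = (272/451)   [reduce mod 451]
272 = 2^4·17; (2/451) = -1 since 451 mod 8 = 3, so (272/451) = (-1)^4·(17/451); sign now +1
reciprocity: (17/451) = +1·(451/17) since 17 mod 4 = 1, 451 mod 4 = 3; sign now +1
(451/17) = (9/17)   [reduce mod 17]
reciprocity: (9/17) = +1·(17/9) since 9 mod 4 = 1, 17 mod 4 = 1; sign now +1
(17/9) = (8/9)   [reduce mod 9]
8 = 2^3·1; (2/9) = +1 since 9 mod 8 = 1, so (8/9) = (+1)^3·(1/9); sign now +1
(1/9) = 1; final value = sign = +1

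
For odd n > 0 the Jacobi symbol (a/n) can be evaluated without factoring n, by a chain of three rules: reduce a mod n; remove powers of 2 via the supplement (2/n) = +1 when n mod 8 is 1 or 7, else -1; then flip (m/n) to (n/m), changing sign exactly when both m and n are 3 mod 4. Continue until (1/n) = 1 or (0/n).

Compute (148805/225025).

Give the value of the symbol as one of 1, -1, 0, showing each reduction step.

reciprocity: (148805/225025) = +1·(225025/148805) since 148805 mod 4 = 1, 225025 mod 4 = 1; sign now +1
(225025/148805) = (76220/148805)   [reduce mod 148805]
76220 = 2^2·19055; (2/148805) = -1 since 148805 mod 8 = 5, so (76220/148805) = (-1)^2·(19055/148805); sign now +1
reciprocity: (19055/148805) = +1·(148805/19055) since 19055 mod 4 = 3, 148805 mod 4 = 1; sign now +1
(148805/19055) = (15420/19055)   [reduce mod 19055]
15420 = 2^2·3855; (2/19055) = +1 since 19055 mod 8 = 7, so (15420/19055) = (+1)^2·(3855/19055); sign now +1
reciprocity: (3855/19055) = -1·(19055/3855) since 3855 mod 4 = 3, 19055 mod 4 = 3; sign now -1
(19055/3855) = (3635/3855)   [reduce mod 3855]
reciprocity: (3635/3855) = -1·(3855/3635) since 3635 mod 4 = 3, 3855 mod 4 = 3; sign now +1
(3855/3635) = (220/3635)   [reduce mod 3635]
220 = 2^2·55; (2/3635) = -1 since 3635 mod 8 = 3, so (220/3635) = (-1)^2·(55/3635); sign now +1
reciprocity: (55/3635) = -1·(3635/55) since 55 mod 4 = 3, 3635 mod 4 = 3; sign now -1
(3635/55) = (5/55)   [reduce mod 55]
reciprocity: (5/55) = +1·(55/5) since 5 mod 4 = 1, 55 mod 4 = 3; sign now -1
(55/5) = (0/5)   [reduce mod 5]
(0/5) = 0   [gcd(a, n) > 1]; final value = 0

0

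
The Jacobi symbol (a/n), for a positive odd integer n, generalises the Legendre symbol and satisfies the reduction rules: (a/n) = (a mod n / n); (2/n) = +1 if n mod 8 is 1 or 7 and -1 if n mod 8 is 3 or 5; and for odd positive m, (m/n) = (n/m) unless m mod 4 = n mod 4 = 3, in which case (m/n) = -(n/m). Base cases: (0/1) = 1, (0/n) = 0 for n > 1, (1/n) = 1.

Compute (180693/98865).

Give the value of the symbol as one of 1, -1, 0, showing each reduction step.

(180693/98865) = (81828/98865)   [reduce mod 98865]
81828 = 2^2·20457; (2/98865) = +1 since 98865 mod 8 = 1, so (81828/98865) = (+1)^2·(20457/98865); sign now +1
reciprocity: (20457/98865) = +1·(98865/20457) since 20457 mod 4 = 1, 98865 mod 4 = 1; sign now +1
(98865/20457) = (17037/20457)   [reduce mod 20457]
reciprocity: (17037/20457) = +1·(20457/17037) since 17037 mod 4 = 1, 20457 mod 4 = 1; sign now +1
(20457/17037) = (3420/17037)   [reduce mod 17037]
3420 = 2^2·855; (2/17037) = -1 since 17037 mod 8 = 5, so (3420/17037) = (-1)^2·(855/17037); sign now +1
reciprocity: (855/17037) = +1·(17037/855) since 855 mod 4 = 3, 17037 mod 4 = 1; sign now +1
(17037/855) = (792/855)   [reduce mod 855]
792 = 2^3·99; (2/855) = +1 since 855 mod 8 = 7, so (792/855) = (+1)^3·(99/855); sign now +1
reciprocity: (99/855) = -1·(855/99) since 99 mod 4 = 3, 855 mod 4 = 3; sign now -1
(855/99) = (63/99)   [reduce mod 99]
reciprocity: (63/99) = -1·(99/63) since 63 mod 4 = 3, 99 mod 4 = 3; sign now +1
(99/63) = (36/63)   [reduce mod 63]
36 = 2^2·9; (2/63) = +1 since 63 mod 8 = 7, so (36/63) = (+1)^2·(9/63); sign now +1
reciprocity: (9/63) = +1·(63/9) since 9 mod 4 = 1, 63 mod 4 = 3; sign now +1
(63/9) = (0/9)   [reduce mod 9]
(0/9) = 0   [gcd(a, n) > 1]; final value = 0

0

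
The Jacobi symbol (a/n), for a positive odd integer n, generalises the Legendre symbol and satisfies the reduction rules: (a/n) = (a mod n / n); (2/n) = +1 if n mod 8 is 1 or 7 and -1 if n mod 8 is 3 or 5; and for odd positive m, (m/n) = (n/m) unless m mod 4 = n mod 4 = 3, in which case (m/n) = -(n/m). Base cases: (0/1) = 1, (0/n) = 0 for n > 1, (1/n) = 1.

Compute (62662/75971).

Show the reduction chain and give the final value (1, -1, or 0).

-1

62662 = 2^1·31331; (2/75971) = -1 since 75971 mod 8 = 3, so (62662/75971) = (-1)^1·(31331/75971); sign now -1
reciprocity: (31331/75971) = -1·(75971/31331) since 31331 mod 4 = 3, 75971 mod 4 = 3; sign now +1
(75971/31331) = (13309/31331)   [reduce mod 31331]
reciprocity: (13309/31331) = +1·(31331/13309) since 13309 mod 4 = 1, 31331 mod 4 = 3; sign now +1
(31331/13309) = (4713/13309)   [reduce mod 13309]
reciprocity: (4713/13309) = +1·(13309/4713) since 4713 mod 4 = 1, 13309 mod 4 = 1; sign now +1
(13309/4713) = (3883/4713)   [reduce mod 4713]
reciprocity: (3883/4713) = +1·(4713/3883) since 3883 mod 4 = 3, 4713 mod 4 = 1; sign now +1
(4713/3883) = (830/3883)   [reduce mod 3883]
830 = 2^1·415; (2/3883) = -1 since 3883 mod 8 = 3, so (830/3883) = (-1)^1·(415/3883); sign now -1
reciprocity: (415/3883) = -1·(3883/415) since 415 mod 4 = 3, 3883 mod 4 = 3; sign now +1
(3883/415) = (148/415)   [reduce mod 415]
148 = 2^2·37; (2/415) = +1 since 415 mod 8 = 7, so (148/415) = (+1)^2·(37/415); sign now +1
reciprocity: (37/415) = +1·(415/37) since 37 mod 4 = 1, 415 mod 4 = 3; sign now +1
(415/37) = (8/37)   [reduce mod 37]
8 = 2^3·1; (2/37) = -1 since 37 mod 8 = 5, so (8/37) = (-1)^3·(1/37); sign now -1
(1/37) = 1; final value = sign = -1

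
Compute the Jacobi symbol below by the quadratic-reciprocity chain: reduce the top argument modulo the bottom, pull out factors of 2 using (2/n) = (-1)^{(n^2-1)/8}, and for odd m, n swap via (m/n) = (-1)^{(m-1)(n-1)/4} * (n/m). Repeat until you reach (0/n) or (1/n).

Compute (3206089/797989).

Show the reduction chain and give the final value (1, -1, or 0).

-1

(3206089/797989) = (14133/797989)   [reduce mod 797989]
reciprocity: (14133/797989) = +1·(797989/14133) since 14133 mod 4 = 1, 797989 mod 4 = 1; sign now +1
(797989/14133) = (6541/14133)   [reduce mod 14133]
reciprocity: (6541/14133) = +1·(14133/6541) since 6541 mod 4 = 1, 14133 mod 4 = 1; sign now +1
(14133/6541) = (1051/6541)   [reduce mod 6541]
reciprocity: (1051/6541) = +1·(6541/1051) since 1051 mod 4 = 3, 6541 mod 4 = 1; sign now +1
(6541/1051) = (235/1051)   [reduce mod 1051]
reciprocity: (235/1051) = -1·(1051/235) since 235 mod 4 = 3, 1051 mod 4 = 3; sign now -1
(1051/235) = (111/235)   [reduce mod 235]
reciprocity: (111/235) = -1·(235/111) since 111 mod 4 = 3, 235 mod 4 = 3; sign now +1
(235/111) = (13/111)   [reduce mod 111]
reciprocity: (13/111) = +1·(111/13) since 13 mod 4 = 1, 111 mod 4 = 3; sign now +1
(111/13) = (7/13)   [reduce mod 13]
reciprocity: (7/13) = +1·(13/7) since 7 mod 4 = 3, 13 mod 4 = 1; sign now +1
(13/7) = (6/7)   [reduce mod 7]
6 = 2^1·3; (2/7) = +1 since 7 mod 8 = 7, so (6/7) = (+1)^1·(3/7); sign now +1
reciprocity: (3/7) = -1·(7/3) since 3 mod 4 = 3, 7 mod 4 = 3; sign now -1
(7/3) = (1/3)   [reduce mod 3]
(1/3) = 1; final value = sign = -1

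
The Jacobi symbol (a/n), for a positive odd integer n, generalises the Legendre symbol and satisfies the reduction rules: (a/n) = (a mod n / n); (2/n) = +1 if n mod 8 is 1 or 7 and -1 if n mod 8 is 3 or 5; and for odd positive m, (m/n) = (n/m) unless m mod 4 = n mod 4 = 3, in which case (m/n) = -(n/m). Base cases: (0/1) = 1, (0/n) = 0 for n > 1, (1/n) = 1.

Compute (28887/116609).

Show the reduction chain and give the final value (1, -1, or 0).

-1

reciprocity: (28887/116609) = +1·(116609/28887) since 28887 mod 4 = 3, 116609 mod 4 = 1; sign now +1
(116609/28887) = (1061/28887)   [reduce mod 28887]
reciprocity: (1061/28887) = +1·(28887/1061) since 1061 mod 4 = 1, 28887 mod 4 = 3; sign now +1
(28887/1061) = (240/1061)   [reduce mod 1061]
240 = 2^4·15; (2/1061) = -1 since 1061 mod 8 = 5, so (240/1061) = (-1)^4·(15/1061); sign now +1
reciprocity: (15/1061) = +1·(1061/15) since 15 mod 4 = 3, 1061 mod 4 = 1; sign now +1
(1061/15) = (11/15)   [reduce mod 15]
reciprocity: (11/15) = -1·(15/11) since 11 mod 4 = 3, 15 mod 4 = 3; sign now -1
(15/11) = (4/11)   [reduce mod 11]
4 = 2^2·1; (2/11) = -1 since 11 mod 8 = 3, so (4/11) = (-1)^2·(1/11); sign now -1
(1/11) = 1; final value = sign = -1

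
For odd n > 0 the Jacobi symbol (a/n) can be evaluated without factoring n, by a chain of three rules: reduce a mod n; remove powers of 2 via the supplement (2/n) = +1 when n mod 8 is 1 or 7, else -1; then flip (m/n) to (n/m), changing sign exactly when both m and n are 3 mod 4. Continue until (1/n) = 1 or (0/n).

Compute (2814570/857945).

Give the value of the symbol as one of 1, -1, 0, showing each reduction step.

(2814570/857945): 2814570 mod 857945 = 240735, so (2814570/857945) = (240735/857945)
flip (240735/857945) -> (857945/240735): both odd, 240735 mod 4 = 3, 857945 mod 4 = 1, so the flip contributes +1; sign now +1
(857945/240735): 857945 mod 240735 = 135740, so (857945/240735) = (135740/240735)
factor out 2^2: 135740 = 2^2·33935; with 240735 mod 8 = 7, (2/240735) = +1; sign now +1; continue with (33935/240735)
flip (33935/240735) -> (240735/33935): both odd, 33935 mod 4 = 3, 240735 mod 4 = 3, so the flip contributes -1; sign now -1
(240735/33935): 240735 mod 33935 = 3190, so (240735/33935) = (3190/33935)
factor out 2^1: 3190 = 2^1·1595; with 33935 mod 8 = 7, (2/33935) = +1; sign now -1; continue with (1595/33935)
flip (1595/33935) -> (33935/1595): both odd, 1595 mod 4 = 3, 33935 mod 4 = 3, so the flip contributes -1; sign now +1
(33935/1595): 33935 mod 1595 = 440, so (33935/1595) = (440/1595)
factor out 2^3: 440 = 2^3·55; with 1595 mod 8 = 3, (2/1595) = -1; sign now -1; continue with (55/1595)
flip (55/1595) -> (1595/55): both odd, 55 mod 4 = 3, 1595 mod 4 = 3, so the flip contributes -1; sign now +1
(1595/55): 1595 mod 55 = 0, so (1595/55) = (0/55)
reached (0/55); gcd(a, n) > 1, so (0/55) = 0 and the symbol is 0

0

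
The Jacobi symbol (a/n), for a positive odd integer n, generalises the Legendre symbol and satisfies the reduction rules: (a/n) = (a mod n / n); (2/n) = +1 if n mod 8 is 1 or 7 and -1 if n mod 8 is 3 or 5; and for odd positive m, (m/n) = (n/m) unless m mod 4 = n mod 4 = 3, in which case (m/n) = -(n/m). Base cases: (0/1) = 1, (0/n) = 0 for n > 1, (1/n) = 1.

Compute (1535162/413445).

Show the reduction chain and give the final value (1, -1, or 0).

1

(1535162/413445): 1535162 mod 413445 = 294827, so (1535162/413445) = (294827/413445)
flip (294827/413445) -> (413445/294827): both odd, 294827 mod 4 = 3, 413445 mod 4 = 1, so the flip contributes +1; sign now +1
(413445/294827): 413445 mod 294827 = 118618, so (413445/294827) = (118618/294827)
factor out 2^1: 118618 = 2^1·59309; with 294827 mod 8 = 3, (2/294827) = -1; sign now -1; continue with (59309/294827)
flip (59309/294827) -> (294827/59309): both odd, 59309 mod 4 = 1, 294827 mod 4 = 3, so the flip contributes +1; sign now -1
(294827/59309): 294827 mod 59309 = 57591, so (294827/59309) = (57591/59309)
flip (57591/59309) -> (59309/57591): both odd, 57591 mod 4 = 3, 59309 mod 4 = 1, so the flip contributes +1; sign now -1
(59309/57591): 59309 mod 57591 = 1718, so (59309/57591) = (1718/57591)
factor out 2^1: 1718 = 2^1·859; with 57591 mod 8 = 7, (2/57591) = +1; sign now -1; continue with (859/57591)
flip (859/57591) -> (57591/859): both odd, 859 mod 4 = 3, 57591 mod 4 = 3, so the flip contributes -1; sign now +1
(57591/859): 57591 mod 859 = 38, so (57591/859) = (38/859)
factor out 2^1: 38 = 2^1·19; with 859 mod 8 = 3, (2/859) = -1; sign now -1; continue with (19/859)
flip (19/859) -> (859/19): both odd, 19 mod 4 = 3, 859 mod 4 = 3, so the flip contributes -1; sign now +1
(859/19): 859 mod 19 = 4, so (859/19) = (4/19)
factor out 2^2: 4 = 2^2·1; with 19 mod 8 = 3, (2/19) = -1; sign now +1; continue with (1/19)
reached (1/19) = 1, so the symbol is +1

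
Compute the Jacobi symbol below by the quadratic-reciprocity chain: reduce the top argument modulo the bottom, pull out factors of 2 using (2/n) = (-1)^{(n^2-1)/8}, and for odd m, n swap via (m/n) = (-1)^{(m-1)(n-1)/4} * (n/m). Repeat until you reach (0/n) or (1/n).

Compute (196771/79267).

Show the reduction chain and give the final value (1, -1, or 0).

-1

(196771/79267): 196771 mod 79267 = 38237, so (196771/79267) = (38237/79267)
flip (38237/79267) -> (79267/38237): both odd, 38237 mod 4 = 1, 79267 mod 4 = 3, so the flip contributes +1; sign now +1
(79267/38237): 79267 mod 38237 = 2793, so (79267/38237) = (2793/38237)
flip (2793/38237) -> (38237/2793): both odd, 2793 mod 4 = 1, 38237 mod 4 = 1, so the flip contributes +1; sign now +1
(38237/2793): 38237 mod 2793 = 1928, so (38237/2793) = (1928/2793)
factor out 2^3: 1928 = 2^3·241; with 2793 mod 8 = 1, (2/2793) = +1; sign now +1; continue with (241/2793)
flip (241/2793) -> (2793/241): both odd, 241 mod 4 = 1, 2793 mod 4 = 1, so the flip contributes +1; sign now +1
(2793/241): 2793 mod 241 = 142, so (2793/241) = (142/241)
factor out 2^1: 142 = 2^1·71; with 241 mod 8 = 1, (2/241) = +1; sign now +1; continue with (71/241)
flip (71/241) -> (241/71): both odd, 71 mod 4 = 3, 241 mod 4 = 1, so the flip contributes +1; sign now +1
(241/71): 241 mod 71 = 28, so (241/71) = (28/71)
factor out 2^2: 28 = 2^2·7; with 71 mod 8 = 7, (2/71) = +1; sign now +1; continue with (7/71)
flip (7/71) -> (71/7): both odd, 7 mod 4 = 3, 71 mod 4 = 3, so the flip contributes -1; sign now -1
(71/7): 71 mod 7 = 1, so (71/7) = (1/7)
reached (1/7) = 1, so the symbol is -1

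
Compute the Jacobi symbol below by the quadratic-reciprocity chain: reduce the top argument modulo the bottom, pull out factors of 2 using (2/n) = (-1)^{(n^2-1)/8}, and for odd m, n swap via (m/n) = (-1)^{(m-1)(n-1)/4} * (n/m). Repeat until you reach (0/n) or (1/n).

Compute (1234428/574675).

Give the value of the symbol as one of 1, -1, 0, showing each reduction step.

-1

(1234428/574675): 1234428 mod 574675 = 85078, so (1234428/574675) = (85078/574675)
factor out 2^1: 85078 = 2^1·42539; with 574675 mod 8 = 3, (2/574675) = -1; sign now -1; continue with (42539/574675)
flip (42539/574675) -> (574675/42539): both odd, 42539 mod 4 = 3, 574675 mod 4 = 3, so the flip contributes -1; sign now +1
(574675/42539): 574675 mod 42539 = 21668, so (574675/42539) = (21668/42539)
factor out 2^2: 21668 = 2^2·5417; with 42539 mod 8 = 3, (2/42539) = -1; sign now +1; continue with (5417/42539)
flip (5417/42539) -> (42539/5417): both odd, 5417 mod 4 = 1, 42539 mod 4 = 3, so the flip contributes +1; sign now +1
(42539/5417): 42539 mod 5417 = 4620, so (42539/5417) = (4620/5417)
factor out 2^2: 4620 = 2^2·1155; with 5417 mod 8 = 1, (2/5417) = +1; sign now +1; continue with (1155/5417)
flip (1155/5417) -> (5417/1155): both odd, 1155 mod 4 = 3, 5417 mod 4 = 1, so the flip contributes +1; sign now +1
(5417/1155): 5417 mod 1155 = 797, so (5417/1155) = (797/1155)
flip (797/1155) -> (1155/797): both odd, 797 mod 4 = 1, 1155 mod 4 = 3, so the flip contributes +1; sign now +1
(1155/797): 1155 mod 797 = 358, so (1155/797) = (358/797)
factor out 2^1: 358 = 2^1·179; with 797 mod 8 = 5, (2/797) = -1; sign now -1; continue with (179/797)
flip (179/797) -> (797/179): both odd, 179 mod 4 = 3, 797 mod 4 = 1, so the flip contributes +1; sign now -1
(797/179): 797 mod 179 = 81, so (797/179) = (81/179)
flip (81/179) -> (179/81): both odd, 81 mod 4 = 1, 179 mod 4 = 3, so the flip contributes +1; sign now -1
(179/81): 179 mod 81 = 17, so (179/81) = (17/81)
flip (17/81) -> (81/17): both odd, 17 mod 4 = 1, 81 mod 4 = 1, so the flip contributes +1; sign now -1
(81/17): 81 mod 17 = 13, so (81/17) = (13/17)
flip (13/17) -> (17/13): both odd, 13 mod 4 = 1, 17 mod 4 = 1, so the flip contributes +1; sign now -1
(17/13): 17 mod 13 = 4, so (17/13) = (4/13)
factor out 2^2: 4 = 2^2·1; with 13 mod 8 = 5, (2/13) = -1; sign now -1; continue with (1/13)
reached (1/13) = 1, so the symbol is -1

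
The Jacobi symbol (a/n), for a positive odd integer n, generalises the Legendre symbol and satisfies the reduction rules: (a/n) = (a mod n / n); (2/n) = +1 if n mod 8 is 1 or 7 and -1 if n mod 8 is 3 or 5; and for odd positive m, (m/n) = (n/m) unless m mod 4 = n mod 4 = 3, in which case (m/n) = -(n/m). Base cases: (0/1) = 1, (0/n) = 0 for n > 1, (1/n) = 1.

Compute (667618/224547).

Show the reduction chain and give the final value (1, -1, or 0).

-1

(667618/224547) = (218524/224547)   [reduce mod 224547]
218524 = 2^2·54631; (2/224547) = -1 since 224547 mod 8 = 3, so (218524/224547) = (-1)^2·(54631/224547); sign now +1
reciprocity: (54631/224547) = -1·(224547/54631) since 54631 mod 4 = 3, 224547 mod 4 = 3; sign now -1
(224547/54631) = (6023/54631)   [reduce mod 54631]
reciprocity: (6023/54631) = -1·(54631/6023) since 6023 mod 4 = 3, 54631 mod 4 = 3; sign now +1
(54631/6023) = (424/6023)   [reduce mod 6023]
424 = 2^3·53; (2/6023) = +1 since 6023 mod 8 = 7, so (424/6023) = (+1)^3·(53/6023); sign now +1
reciprocity: (53/6023) = +1·(6023/53) since 53 mod 4 = 1, 6023 mod 4 = 3; sign now +1
(6023/53) = (34/53)   [reduce mod 53]
34 = 2^1·17; (2/53) = -1 since 53 mod 8 = 5, so (34/53) = (-1)^1·(17/53); sign now -1
reciprocity: (17/53) = +1·(53/17) since 17 mod 4 = 1, 53 mod 4 = 1; sign now -1
(53/17) = (2/17)   [reduce mod 17]
2 = 2^1·1; (2/17) = +1 since 17 mod 8 = 1, so (2/17) = (+1)^1·(1/17); sign now -1
(1/17) = 1; final value = sign = -1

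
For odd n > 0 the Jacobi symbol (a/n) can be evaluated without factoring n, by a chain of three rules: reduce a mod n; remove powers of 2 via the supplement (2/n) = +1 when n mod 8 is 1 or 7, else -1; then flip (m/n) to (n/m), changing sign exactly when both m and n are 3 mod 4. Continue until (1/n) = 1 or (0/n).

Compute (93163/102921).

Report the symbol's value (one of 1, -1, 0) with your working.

0

reciprocity: (93163/102921) = +1·(102921/93163) since 93163 mod 4 = 3, 102921 mod 4 = 1; sign now +1
(102921/93163) = (9758/93163)   [reduce mod 93163]
9758 = 2^1·4879; (2/93163) = -1 since 93163 mod 8 = 3, so (9758/93163) = (-1)^1·(4879/93163); sign now -1
reciprocity: (4879/93163) = -1·(93163/4879) since 4879 mod 4 = 3, 93163 mod 4 = 3; sign now +1
(93163/4879) = (462/4879)   [reduce mod 4879]
462 = 2^1·231; (2/4879) = +1 since 4879 mod 8 = 7, so (462/4879) = (+1)^1·(231/4879); sign now +1
reciprocity: (231/4879) = -1·(4879/231) since 231 mod 4 = 3, 4879 mod 4 = 3; sign now -1
(4879/231) = (28/231)   [reduce mod 231]
28 = 2^2·7; (2/231) = +1 since 231 mod 8 = 7, so (28/231) = (+1)^2·(7/231); sign now -1
reciprocity: (7/231) = -1·(231/7) since 7 mod 4 = 3, 231 mod 4 = 3; sign now +1
(231/7) = (0/7)   [reduce mod 7]
(0/7) = 0   [gcd(a, n) > 1]; final value = 0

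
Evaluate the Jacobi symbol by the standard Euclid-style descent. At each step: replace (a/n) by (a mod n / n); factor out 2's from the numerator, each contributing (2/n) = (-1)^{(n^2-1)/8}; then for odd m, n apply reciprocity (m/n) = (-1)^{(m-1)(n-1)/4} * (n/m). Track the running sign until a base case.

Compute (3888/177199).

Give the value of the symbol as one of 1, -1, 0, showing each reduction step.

-1

3888 = 2^4·243; (2/177199) = +1 since 177199 mod 8 = 7, so (3888/177199) = (+1)^4·(243/177199); sign now +1
reciprocity: (243/177199) = -1·(177199/243) since 243 mod 4 = 3, 177199 mod 4 = 3; sign now -1
(177199/243) = (52/243)   [reduce mod 243]
52 = 2^2·13; (2/243) = -1 since 243 mod 8 = 3, so (52/243) = (-1)^2·(13/243); sign now -1
reciprocity: (13/243) = +1·(243/13) since 13 mod 4 = 1, 243 mod 4 = 3; sign now -1
(243/13) = (9/13)   [reduce mod 13]
reciprocity: (9/13) = +1·(13/9) since 9 mod 4 = 1, 13 mod 4 = 1; sign now -1
(13/9) = (4/9)   [reduce mod 9]
4 = 2^2·1; (2/9) = +1 since 9 mod 8 = 1, so (4/9) = (+1)^2·(1/9); sign now -1
(1/9) = 1; final value = sign = -1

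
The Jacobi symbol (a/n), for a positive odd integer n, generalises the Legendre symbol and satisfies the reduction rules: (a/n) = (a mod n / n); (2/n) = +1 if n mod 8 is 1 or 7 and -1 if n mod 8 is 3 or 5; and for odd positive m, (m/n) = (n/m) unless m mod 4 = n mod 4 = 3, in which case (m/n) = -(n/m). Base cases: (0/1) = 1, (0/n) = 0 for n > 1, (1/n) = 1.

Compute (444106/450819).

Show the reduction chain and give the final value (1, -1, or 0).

1

444106 = 2^1·222053; (2/450819) = -1 since 450819 mod 8 = 3, so (444106/450819) = (-1)^1·(222053/450819); sign now -1
reciprocity: (222053/450819) = +1·(450819/222053) since 222053 mod 4 = 1, 450819 mod 4 = 3; sign now -1
(450819/222053) = (6713/222053)   [reduce mod 222053]
reciprocity: (6713/222053) = +1·(222053/6713) since 6713 mod 4 = 1, 222053 mod 4 = 1; sign now -1
(222053/6713) = (524/6713)   [reduce mod 6713]
524 = 2^2·131; (2/6713) = +1 since 6713 mod 8 = 1, so (524/6713) = (+1)^2·(131/6713); sign now -1
reciprocity: (131/6713) = +1·(6713/131) since 131 mod 4 = 3, 6713 mod 4 = 1; sign now -1
(6713/131) = (32/131)   [reduce mod 131]
32 = 2^5·1; (2/131) = -1 since 131 mod 8 = 3, so (32/131) = (-1)^5·(1/131); sign now +1
(1/131) = 1; final value = sign = +1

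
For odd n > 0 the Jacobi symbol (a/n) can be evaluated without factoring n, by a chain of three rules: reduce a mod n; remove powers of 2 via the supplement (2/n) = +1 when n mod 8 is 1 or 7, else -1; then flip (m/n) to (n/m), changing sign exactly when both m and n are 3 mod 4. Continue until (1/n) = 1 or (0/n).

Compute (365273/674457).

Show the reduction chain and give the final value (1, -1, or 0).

flip (365273/674457) -> (674457/365273): both odd, 365273 mod 4 = 1, 674457 mod 4 = 1, so the flip contributes +1; sign now +1
(674457/365273): 674457 mod 365273 = 309184, so (674457/365273) = (309184/365273)
factor out 2^6: 309184 = 2^6·4831; with 365273 mod 8 = 1, (2/365273) = +1; sign now +1; continue with (4831/365273)
flip (4831/365273) -> (365273/4831): both odd, 4831 mod 4 = 3, 365273 mod 4 = 1, so the flip contributes +1; sign now +1
(365273/4831): 365273 mod 4831 = 2948, so (365273/4831) = (2948/4831)
factor out 2^2: 2948 = 2^2·737; with 4831 mod 8 = 7, (2/4831) = +1; sign now +1; continue with (737/4831)
flip (737/4831) -> (4831/737): both odd, 737 mod 4 = 1, 4831 mod 4 = 3, so the flip contributes +1; sign now +1
(4831/737): 4831 mod 737 = 409, so (4831/737) = (409/737)
flip (409/737) -> (737/409): both odd, 409 mod 4 = 1, 737 mod 4 = 1, so the flip contributes +1; sign now +1
(737/409): 737 mod 409 = 328, so (737/409) = (328/409)
factor out 2^3: 328 = 2^3·41; with 409 mod 8 = 1, (2/409) = +1; sign now +1; continue with (41/409)
flip (41/409) -> (409/41): both odd, 41 mod 4 = 1, 409 mod 4 = 1, so the flip contributes +1; sign now +1
(409/41): 409 mod 41 = 40, so (409/41) = (40/41)
factor out 2^3: 40 = 2^3·5; with 41 mod 8 = 1, (2/41) = +1; sign now +1; continue with (5/41)
flip (5/41) -> (41/5): both odd, 5 mod 4 = 1, 41 mod 4 = 1, so the flip contributes +1; sign now +1
(41/5): 41 mod 5 = 1, so (41/5) = (1/5)
reached (1/5) = 1, so the symbol is +1

1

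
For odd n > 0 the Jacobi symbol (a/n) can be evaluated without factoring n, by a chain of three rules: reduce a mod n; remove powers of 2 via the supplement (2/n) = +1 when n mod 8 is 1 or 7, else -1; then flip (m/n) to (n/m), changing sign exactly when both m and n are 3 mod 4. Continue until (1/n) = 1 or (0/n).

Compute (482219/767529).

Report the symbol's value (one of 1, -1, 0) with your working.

reciprocity: (482219/767529) = +1·(767529/482219) since 482219 mod 4 = 3, 767529 mod 4 = 1; sign now +1
(767529/482219) = (285310/482219)   [reduce mod 482219]
285310 = 2^1·142655; (2/482219) = -1 since 482219 mod 8 = 3, so (285310/482219) = (-1)^1·(142655/482219); sign now -1
reciprocity: (142655/482219) = -1·(482219/142655) since 142655 mod 4 = 3, 482219 mod 4 = 3; sign now +1
(482219/142655) = (54254/142655)   [reduce mod 142655]
54254 = 2^1·27127; (2/142655) = +1 since 142655 mod 8 = 7, so (54254/142655) = (+1)^1·(27127/142655); sign now +1
reciprocity: (27127/142655) = -1·(142655/27127) since 27127 mod 4 = 3, 142655 mod 4 = 3; sign now -1
(142655/27127) = (7020/27127)   [reduce mod 27127]
7020 = 2^2·1755; (2/27127) = +1 since 27127 mod 8 = 7, so (7020/27127) = (+1)^2·(1755/27127); sign now -1
reciprocity: (1755/27127) = -1·(27127/1755) since 1755 mod 4 = 3, 27127 mod 4 = 3; sign now +1
(27127/1755) = (802/1755)   [reduce mod 1755]
802 = 2^1·401; (2/1755) = -1 since 1755 mod 8 = 3, so (802/1755) = (-1)^1·(401/1755); sign now -1
reciprocity: (401/1755) = +1·(1755/401) since 401 mod 4 = 1, 1755 mod 4 = 3; sign now -1
(1755/401) = (151/401)   [reduce mod 401]
reciprocity: (151/401) = +1·(401/151) since 151 mod 4 = 3, 401 mod 4 = 1; sign now -1
(401/151) = (99/151)   [reduce mod 151]
reciprocity: (99/151) = -1·(151/99) since 99 mod 4 = 3, 151 mod 4 = 3; sign now +1
(151/99) = (52/99)   [reduce mod 99]
52 = 2^2·13; (2/99) = -1 since 99 mod 8 = 3, so (52/99) = (-1)^2·(13/99); sign now +1
reciprocity: (13/99) = +1·(99/13) since 13 mod 4 = 1, 99 mod 4 = 3; sign now +1
(99/13) = (8/13)   [reduce mod 13]
8 = 2^3·1; (2/13) = -1 since 13 mod 8 = 5, so (8/13) = (-1)^3·(1/13); sign now -1
(1/13) = 1; final value = sign = -1

-1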